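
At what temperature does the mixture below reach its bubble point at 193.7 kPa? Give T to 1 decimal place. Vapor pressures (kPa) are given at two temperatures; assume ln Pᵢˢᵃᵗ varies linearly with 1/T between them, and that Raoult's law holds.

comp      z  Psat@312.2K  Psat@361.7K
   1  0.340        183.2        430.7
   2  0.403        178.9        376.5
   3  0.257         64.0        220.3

T = 325.4 K

Bubble-point temperature: ΣzᵢPᵢˢᵃᵗ(T) = P. Interpolate ln Pᵢˢᵃᵗ = aᵢ + bᵢ/T.
  T = 312.2 K: ΣzᵢPᵢˢᵃᵗ = 150.83 kPa
  T = 361.7 K: ΣzᵢPᵢˢᵃᵗ = 354.78 kPa
  T = 336.9 K: ΣzᵢPᵢˢᵃᵗ = 237.77 kPa
  T = 324.5 K: ΣzᵢPᵢˢᵃᵗ = 190.69 kPa
  T = 330.7 K: ΣzᵢPᵢˢᵃᵗ = 213.33 kPa
  T = 327.6 K: ΣzᵢPᵢˢᵃᵗ = 201.79 kPa
  T = 326.1 K: ΣzᵢPᵢˢᵃᵗ = 196.36 kPa
  T = 325.3 K: ΣzᵢPᵢˢᵃᵗ = 193.51 kPa
Interpolating between 325.3 K and 326.1 K gives T ≈ 325.4 K.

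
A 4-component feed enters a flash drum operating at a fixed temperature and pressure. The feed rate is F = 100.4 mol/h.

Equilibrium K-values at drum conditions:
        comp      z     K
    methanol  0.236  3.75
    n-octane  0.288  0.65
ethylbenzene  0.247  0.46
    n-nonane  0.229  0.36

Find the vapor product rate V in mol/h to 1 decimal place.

Let β = V/F and solve Σ zᵢ(Kᵢ−1)/(1+β(Kᵢ−1)) = 0.
g(0) = ΣzᵢKᵢ − 1 = 0.268 and g(1) = 1 − Σzᵢ/Kᵢ = -0.679, so a root lies in (0, 1).
Iterate (Newton) starting at β = 0.5:
  β = 0.500: g = -0.2472, g' = -0.706 → β = 0.150
  β = 0.150: g = 0.0458, g' = -1.134 → β = 0.190
  β = 0.190: g = 0.0024, g' = -1.020 → β = 0.193
Converged at β = 0.193.
Then V = β·F = 0.1928·100.4 = 19.4 mol/h and L = F − V = 81.0 mol/h.

V = 19.4 mol/h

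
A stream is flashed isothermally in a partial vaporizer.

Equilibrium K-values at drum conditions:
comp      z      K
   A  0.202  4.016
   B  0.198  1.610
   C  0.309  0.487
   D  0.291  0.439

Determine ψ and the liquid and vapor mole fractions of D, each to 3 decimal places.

Let ψ = V/F and solve Σ zᵢ(Kᵢ−1)/(1+ψ(Kᵢ−1)) = 0.
Feasibility: ΣzᵢKᵢ = 1.408, Σzᵢ/Kᵢ = 1.471 — both > 1, two phases present.
Iterate (Newton) starting at ψ = 0.41:
  ψ = 0.410: g = -0.0437, g' = -0.699 → ψ = 0.347
  ψ = 0.347: g = 0.0015, g' = -0.750 → ψ = 0.349
Converged at ψ = 0.349.
Compositions from xᵢ = zᵢ/(1+ψ(Kᵢ−1)), yᵢ = Kᵢxᵢ:
  A: x = 0.098, y = 0.395
  B: x = 0.163, y = 0.263
  C: x = 0.376, y = 0.183
  D: x = 0.362, y = 0.159

ψ = 0.349, x_D = 0.362, y_D = 0.159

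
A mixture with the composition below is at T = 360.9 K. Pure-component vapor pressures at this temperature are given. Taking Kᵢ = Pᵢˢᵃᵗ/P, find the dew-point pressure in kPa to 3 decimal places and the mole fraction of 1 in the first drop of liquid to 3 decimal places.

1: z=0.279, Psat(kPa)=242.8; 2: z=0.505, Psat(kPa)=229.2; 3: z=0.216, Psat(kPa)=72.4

At the dew point ψ → 1, so Σzᵢ/Kᵢ = 1 with Kᵢ = Pᵢˢᵃᵗ/P ⇒ 1/P = Σzᵢ/Pᵢˢᵃᵗ.
1/P = 0.279/242.8 + 0.505/229.2 + 0.216/72.4 = 0.006336 ⇒ P = 157.832 kPa
xᵢ = zᵢP/Pᵢˢᵃᵗ ⇒ x_1 = 0.279·157.832/242.8 = 0.181

Pdew = 157.832 kPa, x_1 = 0.181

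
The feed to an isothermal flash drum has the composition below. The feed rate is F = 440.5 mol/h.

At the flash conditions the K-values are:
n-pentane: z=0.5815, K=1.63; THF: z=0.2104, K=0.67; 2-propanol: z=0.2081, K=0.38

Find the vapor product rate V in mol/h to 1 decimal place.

V = 231.3 mol/h

Material balance + equilibrium reduce to Σ zᵢ(Kᵢ−1)/(1+ψ(Kᵢ−1)) = 0.
Feasibility: ΣzᵢKᵢ = 1.1679, Σzᵢ/Kᵢ = 1.2184 — both > 1, two phases present.
Newton–Raphson from ψ = 0.34:
  ψ = 0.3400: g = 0.06003, g' = -0.3141 → ψ = 0.5311
  ψ = 0.5311: g = -0.00206, g' = -0.3411 → ψ = 0.5251
Converged at ψ = 0.5251.
Then V = ψ·F = 0.5251·440.5 = 231.3 mol/h and L = F − V = 209.2 mol/h.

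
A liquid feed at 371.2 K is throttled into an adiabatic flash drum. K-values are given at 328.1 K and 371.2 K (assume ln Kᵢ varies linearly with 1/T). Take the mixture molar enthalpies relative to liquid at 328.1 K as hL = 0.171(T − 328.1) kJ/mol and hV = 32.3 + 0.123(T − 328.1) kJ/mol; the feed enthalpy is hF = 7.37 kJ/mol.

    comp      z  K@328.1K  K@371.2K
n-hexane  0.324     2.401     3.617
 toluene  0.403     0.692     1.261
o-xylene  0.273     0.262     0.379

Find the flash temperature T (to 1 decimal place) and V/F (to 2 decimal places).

Adiabatic flash: solve Rachford–Rice at each trial T, then check hF = ψ·hV(T) + (1−ψ)·hL(T).
  T = 328.1 K: K = (2.401, 0.692, 0.262), RR gives ψ = 0.178, H_out = 5.752 kJ/mol
  T = 371.2 K: K = (3.617, 1.261, 0.379), RR gives ψ = 0.836, H_out = 32.633 kJ/mol
  T = 349.6 K: K = (2.983, 0.951, 0.319), RR gives ψ = 0.533, H_out = 20.338 kJ/mol
  T = 338.9 K: K = (2.687, 0.816, 0.290), RR gives ψ = 0.360, H_out = 13.296 kJ/mol
  T = 333.5 K: K = (2.542, 0.752, 0.276), RR gives ψ = 0.270, H_out = 9.580 kJ/mol
  T = 330.8 K: K = (2.471, 0.722, 0.269), RR gives ψ = 0.224, H_out = 7.682 kJ/mol
  T = 329.5 K: K = (2.437, 0.707, 0.266), RR gives ψ = 0.202, H_out = 6.757 kJ/mol
Linear interpolation between T = 329.5 (H_out = 6.757) and T = 330.8 (H_out = 7.682) on hF = 7.37 gives T ≈ 330.4 K, at which ψ = 0.22.

T = 330.4 K, V/F = 0.22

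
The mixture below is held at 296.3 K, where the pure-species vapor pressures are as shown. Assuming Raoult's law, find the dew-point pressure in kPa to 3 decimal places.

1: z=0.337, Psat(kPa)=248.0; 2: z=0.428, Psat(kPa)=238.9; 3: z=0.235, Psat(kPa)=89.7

At the dew point ψ → 1, so Σzᵢ/Kᵢ = 1 with Kᵢ = Pᵢˢᵃᵗ/P ⇒ 1/P = Σzᵢ/Pᵢˢᵃᵗ.
1/P = 0.337/248.0 + 0.428/238.9 + 0.235/89.7 = 0.005770 ⇒ P = 173.302 kPa

Pdew = 173.302 kPa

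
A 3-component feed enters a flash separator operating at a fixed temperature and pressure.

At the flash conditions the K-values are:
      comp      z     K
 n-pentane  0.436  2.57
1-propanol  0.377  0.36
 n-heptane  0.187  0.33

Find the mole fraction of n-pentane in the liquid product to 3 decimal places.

Material balance + equilibrium reduce to Σ zᵢ(Kᵢ−1)/(1+V/F(Kᵢ−1)) = 0.
Check two-phase: ΣzᵢKᵢ = 1.318 > 1 and Σzᵢ/Kᵢ = 1.784 > 1, so g(0) = 0.318 > 0 and g(1) = -0.784 < 0.
Newton–Raphson from V/F = 0.69:
  V/F = 0.690: g = -0.3365, g' = -1.033 → V/F = 0.364
  V/F = 0.364: g = -0.0449, g' = -0.844 → V/F = 0.311
  V/F = 0.311: g = 0.0004, g' = -0.860 → V/F = 0.312
Converged at V/F = 0.312.
Compositions from xᵢ = zᵢ/(1+V/F(Kᵢ−1)), yᵢ = Kᵢxᵢ:
  n-pentane: x = 0.293, y = 0.752
  1-propanol: x = 0.471, y = 0.170
  n-heptane: x = 0.236, y = 0.078

x_n-pentane = 0.293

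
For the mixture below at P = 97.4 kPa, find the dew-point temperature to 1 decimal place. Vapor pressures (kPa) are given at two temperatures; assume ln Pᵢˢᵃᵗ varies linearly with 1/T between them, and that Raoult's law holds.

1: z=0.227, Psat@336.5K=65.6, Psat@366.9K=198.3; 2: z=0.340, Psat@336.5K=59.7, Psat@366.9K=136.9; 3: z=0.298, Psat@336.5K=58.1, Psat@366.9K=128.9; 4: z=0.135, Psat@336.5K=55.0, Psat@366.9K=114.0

Dew-point temperature: Σzᵢ·P/Pᵢˢᵃᵗ(T) = 1. Interpolate ln Pᵢˢᵃᵗ = aᵢ + bᵢ/T.
  T = 336.5 K: ΣzᵢP/Pᵢˢᵃᵗ = 1.6304
  T = 366.9 K: ΣzᵢP/Pᵢˢᵃᵗ = 0.6939
  T = 351.7 K: ΣzᵢP/Pᵢˢᵃᵗ = 1.0422
  T = 359.3 K: ΣzᵢP/Pᵢˢᵃᵗ = 0.8464
  T = 355.5 K: ΣzᵢP/Pᵢˢᵃᵗ = 0.9381
  T = 353.6 K: ΣzᵢP/Pᵢˢᵃᵗ = 0.9885
Interpolating between 351.7 K and 353.6 K gives T ≈ 353.2 K.

T = 353.2 K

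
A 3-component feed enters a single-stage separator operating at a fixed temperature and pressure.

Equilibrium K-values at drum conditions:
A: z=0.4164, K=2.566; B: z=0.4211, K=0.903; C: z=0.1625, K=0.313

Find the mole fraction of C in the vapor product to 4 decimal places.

y_C = 0.1121

Material balance + equilibrium reduce to Σ zᵢ(Kᵢ−1)/(1+V/F(Kᵢ−1)) = 0.
Feasibility: ΣzᵢKᵢ = 1.4996, Σzᵢ/Kᵢ = 1.1478 — both > 1, two phases present.
Newton iteration, V/F⁰ = 0.5:
  V/F = 0.5000: g = 0.15274, g' = -0.5035 → V/F = 0.8033
  V/F = 0.8033: g = -0.00465, g' = -0.5869 → V/F = 0.7954
Converged at V/F = 0.7954.
Compositions from xᵢ = zᵢ/(1+V/F(Kᵢ−1)), yᵢ = Kᵢxᵢ:
  A: x = 0.1854, y = 0.4758
  B: x = 0.4563, y = 0.4120
  C: x = 0.3583, y = 0.1121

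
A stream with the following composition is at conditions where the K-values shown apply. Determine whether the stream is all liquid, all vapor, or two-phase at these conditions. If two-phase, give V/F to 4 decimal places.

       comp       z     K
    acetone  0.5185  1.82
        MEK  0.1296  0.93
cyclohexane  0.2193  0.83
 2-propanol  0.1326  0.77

ΣzᵢKᵢ = 1.3483; Σzᵢ/Kᵢ = 0.8607.
Since Σzᵢ/Kᵢ < 1 the mixture is above its dew point — single vapor phase.

all vapor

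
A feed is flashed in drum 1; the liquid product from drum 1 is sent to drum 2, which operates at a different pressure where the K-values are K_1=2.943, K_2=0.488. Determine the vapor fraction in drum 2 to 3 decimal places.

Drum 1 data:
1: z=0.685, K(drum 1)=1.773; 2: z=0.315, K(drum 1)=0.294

Drum 1:
Let ψ₁ = V/F and solve Σ zᵢ(Kᵢ−1)/(1+ψ₁(Kᵢ−1)) = 0.
Feasibility: ΣzᵢKᵢ = 1.307, Σzᵢ/Kᵢ = 1.458 — both > 1, two phases present.
Binary case is linear: z₁(K₁−1)(1+ψ₁(K₂−1)) + z₂(K₂−1)(1+ψ₁(K₁−1)) = 0
⇒ ψ₁ = [z₁(K₁−1)+z₂(K₂−1)] / [−(K₁−1)(K₂−1)] = 0.3071/0.5457 = 0.563
Drum-1 compositions:
  1: x = 0.477, y = 0.846
  2: x = 0.523, y = 0.154
Drum-2 feed = drum-1 liquid: z₂ = (0.4773, 0.5227).
Drum 2:
Binary case is linear: z₁(K₁−1)(1+ψ₂(K₂−1)) + z₂(K₂−1)(1+ψ₂(K₁−1)) = 0
⇒ ψ₂ = [z₁(K₁−1)+z₂(K₂−1)] / [−(K₁−1)(K₂−1)] = 0.6599/0.9948 = 0.663
  1: x = 0.209, y = 0.614
  2: x = 0.791, y = 0.386

V/F (drum 2) = 0.663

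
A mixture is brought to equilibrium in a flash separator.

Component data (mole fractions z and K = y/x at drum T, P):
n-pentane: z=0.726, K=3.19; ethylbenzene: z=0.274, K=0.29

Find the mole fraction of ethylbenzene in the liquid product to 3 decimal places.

x_ethylbenzene = 0.755

Binary case is linear: z₁(K₁−1)(1+ψ(K₂−1)) + z₂(K₂−1)(1+ψ(K₁−1)) = 0
⇒ ψ = [z₁(K₁−1)+z₂(K₂−1)] / [−(K₁−1)(K₂−1)] = 1.3954/1.5549 = 0.897
Compositions from xᵢ = zᵢ/(1+ψ(Kᵢ−1)), yᵢ = Kᵢxᵢ:
  n-pentane: x = 0.245, y = 0.781
  ethylbenzene: x = 0.755, y = 0.219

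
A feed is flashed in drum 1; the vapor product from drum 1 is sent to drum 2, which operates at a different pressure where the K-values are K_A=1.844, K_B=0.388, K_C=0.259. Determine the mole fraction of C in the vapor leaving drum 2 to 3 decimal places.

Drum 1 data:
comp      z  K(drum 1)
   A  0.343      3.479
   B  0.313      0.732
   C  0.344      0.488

y_C (drum 2) = 0.068

Drum 1:
Iterate (Newton) starting at ψ₁ = 0.5:
  ψ₁ = 0.500: g = 0.0461, g' = -0.613 → ψ₁ = 0.575
  ψ₁ = 0.575: g = 0.0017, g' = -0.571 → ψ₁ = 0.578
Converged at ψ₁ = 0.578.
Drum-1 compositions:
  A: x = 0.141, y = 0.490
  B: x = 0.370, y = 0.271
  C: x = 0.489, y = 0.238
Drum-2 feed = drum-1 vapor: z₂ = (0.4904, 0.2711, 0.2385).
Drum 2:
Let ψ₂ = V/F and solve Σ zᵢ(Kᵢ−1)/(1+ψ₂(Kᵢ−1)) = 0.
Feasibility: ΣzᵢKᵢ = 1.071, Σzᵢ/Kᵢ = 1.885 — both > 1, two phases present.
Newton–Raphson from ψ₂ = 0.5:
  ψ₂ = 0.500: g = -0.2287, g' = -0.714 → ψ₂ = 0.180
  ψ₂ = 0.180: g = -0.0309, g' = -0.566 → ψ₂ = 0.125
Converged at ψ₂ = 0.125.
  A: x = 0.444, y = 0.818
  B: x = 0.294, y = 0.114
  C: x = 0.263, y = 0.068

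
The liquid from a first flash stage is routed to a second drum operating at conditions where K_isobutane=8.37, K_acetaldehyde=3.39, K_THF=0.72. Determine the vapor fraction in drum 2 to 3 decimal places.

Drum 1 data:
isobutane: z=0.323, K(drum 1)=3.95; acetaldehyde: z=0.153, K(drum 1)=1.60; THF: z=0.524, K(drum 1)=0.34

V/F (drum 2) = 0.752

Drum 1:
Rachford–Rice: g(ψ₁) = Σ zᵢ(Kᵢ−1)/(1+ψ₁(Kᵢ−1)) = 0.
Check two-phase: ΣzᵢKᵢ = 1.699 > 1 and Σzᵢ/Kᵢ = 1.719 > 1, so g(0) = 0.699 > 0 and g(1) = -0.719 < 0.
Iterate (Newton) starting at ψ₁ = 0.62:
  ψ₁ = 0.620: g = -0.1817, g' = -1.034 → ψ₁ = 0.444
  ψ₁ = 0.444: g = -0.0046, g' = -1.018 → ψ₁ = 0.440
Converged at ψ₁ = 0.440.
Drum-1 compositions:
  isobutane: x = 0.141, y = 0.555
  acetaldehyde: x = 0.121, y = 0.194
  THF: x = 0.738, y = 0.251
Drum-2 feed = drum-1 liquid: z₂ = (0.1406, 0.1211, 0.7384).
Drum 2:
Rachford–Rice: g(ψ₂) = Σ zᵢ(Kᵢ−1)/(1+ψ₂(Kᵢ−1)) = 0.
Check two-phase: ΣzᵢKᵢ = 2.119 > 1 and Σzᵢ/Kᵢ = 1.078 > 1, so g(0) = 1.119 > 0 and g(1) = -0.078 < 0.
Newton iteration, ψ₂⁰ = 0.44:
  ψ₂ = 0.440: g = 0.1494, g' = -0.664 → ψ₂ = 0.665
  ψ₂ = 0.665: g = 0.0332, g' = -0.410 → ψ₂ = 0.746
  ψ₂ = 0.746: g = 0.0020, g' = -0.363 → ψ₂ = 0.752
Converged at ψ₂ = 0.752.
  isobutane: x = 0.021, y = 0.180
  acetaldehyde: x = 0.043, y = 0.147
  THF: x = 0.935, y = 0.673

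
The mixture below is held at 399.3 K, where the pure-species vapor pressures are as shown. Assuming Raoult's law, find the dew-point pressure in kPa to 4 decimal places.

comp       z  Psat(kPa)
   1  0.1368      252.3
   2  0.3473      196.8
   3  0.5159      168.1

At the dew point ψ → 1, so Σzᵢ/Kᵢ = 1 with Kᵢ = Pᵢˢᵃᵗ/P ⇒ 1/P = Σzᵢ/Pᵢˢᵃᵗ.
1/P = 0.1368/252.3 + 0.3473/196.8 + 0.5159/168.1 = 0.0053760 ⇒ P = 186.0135 kPa

Pdew = 186.0135 kPa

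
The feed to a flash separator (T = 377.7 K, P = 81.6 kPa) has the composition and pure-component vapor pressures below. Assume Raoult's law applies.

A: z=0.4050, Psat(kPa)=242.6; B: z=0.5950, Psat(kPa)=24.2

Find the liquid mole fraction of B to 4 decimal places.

Raoult's law: Kᵢ = Pᵢˢᵃᵗ/P = Pᵢˢᵃᵗ/81.6.
  K_A = 242.6/81.6 = 2.973039, K_B = 24.2/81.6 = 0.296569
Binary case is linear: z₁(K₁−1)(1+ψ(K₂−1)) + z₂(K₂−1)(1+ψ(K₁−1)) = 0
⇒ ψ = [z₁(K₁−1)+z₂(K₂−1)] / [−(K₁−1)(K₂−1)] = 0.38054/1.38790 = 0.2742
Compositions from xᵢ = zᵢ/(1+ψ(Kᵢ−1)), yᵢ = Kᵢxᵢ:
  A: x = 0.2628, y = 0.7814
  B: x = 0.7372, y = 0.2186

x_B = 0.7372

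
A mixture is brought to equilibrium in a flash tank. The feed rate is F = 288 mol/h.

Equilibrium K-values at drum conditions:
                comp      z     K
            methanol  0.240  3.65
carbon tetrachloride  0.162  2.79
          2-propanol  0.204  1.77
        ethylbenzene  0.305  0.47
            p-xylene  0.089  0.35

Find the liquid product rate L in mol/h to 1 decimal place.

L = 50.1 mol/h

Material balance + equilibrium reduce to Σ zᵢ(Kᵢ−1)/(1+ψ(Kᵢ−1)) = 0.
Feasibility: ΣzᵢKᵢ = 1.864, Σzᵢ/Kᵢ = 1.142 — both > 1, two phases present.
Newton–Raphson from ψ = 0.43:
  ψ = 0.430: g = 0.2895, g' = -0.818 → ψ = 0.784
  ψ = 0.784: g = 0.0309, g' = -0.722 → ψ = 0.827
  ψ = 0.827: g = -0.0004, g' = -0.742 → ψ = 0.826
Converged at ψ = 0.826.
Then V = ψ·F = 0.8260·288 = 237.9 mol/h and L = F − V = 50.1 mol/h.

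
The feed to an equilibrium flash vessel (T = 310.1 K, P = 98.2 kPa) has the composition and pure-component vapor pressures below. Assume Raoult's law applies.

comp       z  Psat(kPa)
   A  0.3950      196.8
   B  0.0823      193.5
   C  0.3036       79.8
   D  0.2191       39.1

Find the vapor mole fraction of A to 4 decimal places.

y_A = 0.4736

Raoult's law: Kᵢ = Pᵢˢᵃᵗ/P = Pᵢˢᵃᵗ/98.2.
  K_A = 196.8/98.2 = 2.004073, K_B = 193.5/98.2 = 1.970468, K_C = 79.8/98.2 = 0.812627, K_D = 39.1/98.2 = 0.398167
Rachford–Rice: g(β) = Σ zᵢ(Kᵢ−1)/(1+β(Kᵢ−1)) = 0.
Feasibility: ΣzᵢKᵢ = 1.2877, Σzᵢ/Kᵢ = 1.1627 — both > 1, two phases present.
Iterate (Newton) starting at β = 0.5:
  β = 0.5000: g = 0.06644, g' = -0.3870 → β = 0.6717
  β = 0.6717: g = -0.00119, g' = -0.4080 → β = 0.6688
Converged at β = 0.6688.
Compositions from xᵢ = zᵢ/(1+β(Kᵢ−1)), yᵢ = Kᵢxᵢ:
  A: x = 0.2363, y = 0.4736
  B: x = 0.0499, y = 0.0983
  C: x = 0.3471, y = 0.2821
  D: x = 0.3667, y = 0.1460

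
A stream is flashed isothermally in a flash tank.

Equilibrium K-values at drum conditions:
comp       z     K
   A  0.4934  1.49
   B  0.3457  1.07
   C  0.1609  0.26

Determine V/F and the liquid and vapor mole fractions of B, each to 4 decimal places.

Material balance + equilibrium reduce to Σ zᵢ(Kᵢ−1)/(1+V/F(Kᵢ−1)) = 0.
Check two-phase: ΣzᵢKᵢ = 1.1469 > 1 and Σzᵢ/Kᵢ = 1.2731 > 1, so g(0) = 0.1469 > 0 and g(1) = -0.2731 < 0.
Newton iteration, V/F⁰ = 0.5:
  V/F = 0.5000: g = 0.02858, g' = -0.3000 → V/F = 0.5953
  V/F = 0.5953: g = -0.00240, g' = -0.3540 → V/F = 0.5885
  V/F = 0.5885: g = -0.00002, g' = -0.3494 → V/F = 0.5884
Converged at V/F = 0.5884.
Compositions from xᵢ = zᵢ/(1+V/F(Kᵢ−1)), yᵢ = Kᵢxᵢ:
  A: x = 0.3830, y = 0.5706
  B: x = 0.3320, y = 0.3553
  C: x = 0.2850, y = 0.0741

V/F = 0.5884, x_B = 0.3320, y_B = 0.3553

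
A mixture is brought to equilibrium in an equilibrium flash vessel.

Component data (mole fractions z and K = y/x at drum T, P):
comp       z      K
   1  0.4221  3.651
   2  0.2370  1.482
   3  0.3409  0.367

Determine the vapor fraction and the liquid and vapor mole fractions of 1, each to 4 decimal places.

ψ = 0.8043, x_1 = 0.1348, y_1 = 0.4920

Material balance + equilibrium reduce to Σ zᵢ(Kᵢ−1)/(1+ψ(Kᵢ−1)) = 0.
g(0) = ΣzᵢKᵢ − 1 = 1.0174 and g(1) = 1 − Σzᵢ/Kᵢ = -0.2044, so a root lies in (0, 1).
Newton iteration, ψ⁰ = 0.5:
  ψ = 0.5000: g = 0.25752, g' = -0.8767 → ψ = 0.7937
  ψ = 0.7937: g = 0.00940, g' = -0.8884 → ψ = 0.8043
Converged at ψ = 0.8043.
Compositions from xᵢ = zᵢ/(1+ψ(Kᵢ−1)), yᵢ = Kᵢxᵢ:
  1: x = 0.1348, y = 0.4920
  2: x = 0.1708, y = 0.2531
  3: x = 0.6944, y = 0.2549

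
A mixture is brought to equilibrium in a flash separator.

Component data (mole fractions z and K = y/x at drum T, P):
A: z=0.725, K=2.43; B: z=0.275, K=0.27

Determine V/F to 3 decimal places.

V/F = 0.801

Binary case is linear: z₁(K₁−1)(1+V/F(K₂−1)) + z₂(K₂−1)(1+V/F(K₁−1)) = 0
⇒ V/F = [z₁(K₁−1)+z₂(K₂−1)] / [−(K₁−1)(K₂−1)] = 0.8360/1.0439 = 0.801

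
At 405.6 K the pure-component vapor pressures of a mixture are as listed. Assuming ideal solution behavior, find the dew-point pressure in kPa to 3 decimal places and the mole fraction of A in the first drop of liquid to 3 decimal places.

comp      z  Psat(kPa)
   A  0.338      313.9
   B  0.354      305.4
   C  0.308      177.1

At the dew point ψ → 1, so Σzᵢ/Kᵢ = 1 with Kᵢ = Pᵢˢᵃᵗ/P ⇒ 1/P = Σzᵢ/Pᵢˢᵃᵗ.
1/P = 0.338/313.9 + 0.354/305.4 + 0.308/177.1 = 0.003975 ⇒ P = 251.570 kPa
xᵢ = zᵢP/Pᵢˢᵃᵗ ⇒ x_A = 0.338·251.570/313.9 = 0.271

Pdew = 251.570 kPa, x_A = 0.271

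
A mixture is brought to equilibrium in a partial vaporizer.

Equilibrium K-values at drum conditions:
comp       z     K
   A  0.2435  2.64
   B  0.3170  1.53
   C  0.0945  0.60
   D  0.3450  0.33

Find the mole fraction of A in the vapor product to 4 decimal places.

y_A = 0.3766

Newton iteration, V/F⁰ = 0.43:
  V/F = 0.4300: g = 0.00067, g' = -0.6119 → V/F = 0.4311
Converged at V/F = 0.4311.
Compositions from xᵢ = zᵢ/(1+V/F(Kᵢ−1)), yᵢ = Kᵢxᵢ:
  A: x = 0.1426, y = 0.3766
  B: x = 0.2580, y = 0.3948
  C: x = 0.1142, y = 0.0685
  D: x = 0.4851, y = 0.1601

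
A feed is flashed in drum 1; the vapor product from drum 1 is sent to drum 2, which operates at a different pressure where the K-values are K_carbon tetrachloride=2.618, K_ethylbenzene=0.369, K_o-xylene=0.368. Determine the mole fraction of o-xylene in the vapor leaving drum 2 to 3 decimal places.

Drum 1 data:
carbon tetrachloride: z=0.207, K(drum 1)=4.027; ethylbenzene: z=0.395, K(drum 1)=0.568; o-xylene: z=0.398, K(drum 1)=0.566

Drum 1:
Rachford–Rice: g(ψ₁) = Σ zᵢ(Kᵢ−1)/(1+ψ₁(Kᵢ−1)) = 0.
Feasibility: ΣzᵢKᵢ = 1.283, Σzᵢ/Kᵢ = 1.450 — both > 1, two phases present.
Newton iteration, ψ₁⁰ = 0.53:
  ψ₁ = 0.530: g = -0.2050, g' = -0.530 → ψ₁ = 0.143
  ψ₁ = 0.143: g = 0.0711, g' = -1.092 → ψ₁ = 0.208
  ψ₁ = 0.208: g = 0.0069, g' = -0.893 → ψ₁ = 0.216
Converged at ψ₁ = 0.216.
Drum-1 compositions:
  carbon tetrachloride: x = 0.125, y = 0.504
  ethylbenzene: x = 0.436, y = 0.247
  o-xylene: x = 0.439, y = 0.249
Drum-2 feed = drum-1 vapor: z₂ = (0.5040, 0.2475, 0.2486).
Drum 2:
Newton–Raphson from ψ₂ = 0.5:
  ψ₂ = 0.500: g = -0.0070, g' = -0.826 → ψ₂ = 0.491
Converged at ψ₂ = 0.491.
  carbon tetrachloride: x = 0.281, y = 0.735
  ethylbenzene: x = 0.359, y = 0.132
  o-xylene: x = 0.361, y = 0.133

y_o-xylene (drum 2) = 0.133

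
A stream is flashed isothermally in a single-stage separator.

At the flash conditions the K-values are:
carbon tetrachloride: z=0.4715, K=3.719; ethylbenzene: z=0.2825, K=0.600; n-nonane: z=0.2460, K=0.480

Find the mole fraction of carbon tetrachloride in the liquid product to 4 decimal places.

x_carbon tetrachloride = 0.1449

Material balance + equilibrium reduce to Σ zᵢ(Kᵢ−1)/(1+ψ(Kᵢ−1)) = 0.
g(0) = ΣzᵢKᵢ − 1 = 1.0411 and g(1) = 1 − Σzᵢ/Kᵢ = -0.1101, so a root lies in (0, 1).
Newton iteration, ψ⁰ = 0.31:
  ψ = 0.3100: g = 0.41415, g' = -1.1798 → ψ = 0.6610
  ψ = 0.6610: g = 0.10975, g' = -0.6834 → ψ = 0.8216
  ψ = 0.8216: g = 0.00476, g' = -0.6363 → ψ = 0.8291
Converged at ψ = 0.8291.
Compositions from xᵢ = zᵢ/(1+ψ(Kᵢ−1)), yᵢ = Kᵢxᵢ:
  carbon tetrachloride: x = 0.1449, y = 0.5388
  ethylbenzene: x = 0.4227, y = 0.2536
  n-nonane: x = 0.4324, y = 0.2076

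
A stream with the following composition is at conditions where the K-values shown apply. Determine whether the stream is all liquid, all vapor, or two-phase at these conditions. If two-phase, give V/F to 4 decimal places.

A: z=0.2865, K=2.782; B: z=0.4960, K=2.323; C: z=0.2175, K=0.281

two-phase, V/F = 0.9406

ΣzᵢKᵢ = 2.0104; Σzᵢ/Kᵢ = 1.0905.
Both exceed 1, so a two-phase solution exists.
Material balance + equilibrium reduce to Σ zᵢ(Kᵢ−1)/(1+ψ(Kᵢ−1)) = 0.
Newton–Raphson from ψ = 0.5:
  ψ = 0.5000: g = 0.42078, g' = -0.8430 → ψ = 0.9991
  ψ = 0.9991: g = -0.08908, g' = -1.6965 → ψ = 0.9466
  ψ = 0.9466: g = -0.00832, g' = -1.3996 → ψ = 0.9407
  ψ = 0.9407: g = -0.00008, g' = -1.3728 → ψ = 0.9406
Converged at ψ = 0.9406.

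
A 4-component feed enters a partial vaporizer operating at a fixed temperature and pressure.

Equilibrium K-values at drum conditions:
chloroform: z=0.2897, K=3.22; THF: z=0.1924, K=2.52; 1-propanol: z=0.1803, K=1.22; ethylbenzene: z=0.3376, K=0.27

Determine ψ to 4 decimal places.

Rachford–Rice: g(ψ) = Σ zᵢ(Kᵢ−1)/(1+ψ(Kᵢ−1)) = 0.
g(0) = ΣzᵢKᵢ − 1 = 0.7288 and g(1) = 1 − Σzᵢ/Kᵢ = -0.5645, so a root lies in (0, 1).
Newton–Raphson from ψ = 0.66:
  ψ = 0.6600: g = -0.03407, g' = -1.0223 → ψ = 0.6267
  ψ = 0.6267: g = -0.00066, g' = -0.9843 → ψ = 0.6260
Converged at ψ = 0.6260.

ψ = 0.6260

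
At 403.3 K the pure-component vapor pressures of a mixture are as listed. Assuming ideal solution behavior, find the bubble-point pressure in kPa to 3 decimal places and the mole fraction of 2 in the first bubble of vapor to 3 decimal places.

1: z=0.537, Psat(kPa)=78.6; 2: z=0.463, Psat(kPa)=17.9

At the bubble point ψ → 0, so ΣzᵢKᵢ = 1 with Kᵢ = Pᵢˢᵃᵗ/P ⇒ P = ΣzᵢPᵢˢᵃᵗ.
P = 0.537·78.6 + 0.463·17.9 = 50.496 kPa
yᵢ = zᵢPᵢˢᵃᵗ/P ⇒ y_2 = 0.463·17.9/50.496 = 0.164

Pbub = 50.496 kPa, y_2 = 0.164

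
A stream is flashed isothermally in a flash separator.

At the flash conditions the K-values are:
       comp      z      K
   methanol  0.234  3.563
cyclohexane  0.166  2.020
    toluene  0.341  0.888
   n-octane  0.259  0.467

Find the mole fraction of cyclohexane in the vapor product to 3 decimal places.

Newton–Raphson from ψ = 0.35:
  ψ = 0.350: g = 0.2315, g' = -0.637 → ψ = 0.714
  ψ = 0.714: g = 0.0457, g' = -0.447 → ψ = 0.816
Converged at ψ = 0.816.
Compositions from xᵢ = zᵢ/(1+ψ(Kᵢ−1)), yᵢ = Kᵢxᵢ:
  methanol: x = 0.076, y = 0.270
  cyclohexane: x = 0.091, y = 0.183
  toluene: x = 0.375, y = 0.333
  n-octane: x = 0.458, y = 0.214

y_cyclohexane = 0.183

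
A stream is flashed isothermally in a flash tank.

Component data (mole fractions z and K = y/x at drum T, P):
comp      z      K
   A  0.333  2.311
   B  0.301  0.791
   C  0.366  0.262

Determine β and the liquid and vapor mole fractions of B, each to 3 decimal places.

β = 0.144, x_B = 0.310, y_B = 0.245

Rachford–Rice: g(β) = Σ zᵢ(Kᵢ−1)/(1+β(Kᵢ−1)) = 0.
g(0) = ΣzᵢKᵢ − 1 = 0.104 and g(1) = 1 − Σzᵢ/Kᵢ = -0.922, so a root lies in (0, 1).
Newton iteration, β⁰ = 0.33:
  β = 0.330: g = -0.1199, g' = -0.642 → β = 0.143
  β = 0.143: g = 0.0006, g' = -0.669 → β = 0.144
Converged at β = 0.144.
Compositions from xᵢ = zᵢ/(1+β(Kᵢ−1)), yᵢ = Kᵢxᵢ:
  A: x = 0.280, y = 0.647
  B: x = 0.310, y = 0.245
  C: x = 0.410, y = 0.107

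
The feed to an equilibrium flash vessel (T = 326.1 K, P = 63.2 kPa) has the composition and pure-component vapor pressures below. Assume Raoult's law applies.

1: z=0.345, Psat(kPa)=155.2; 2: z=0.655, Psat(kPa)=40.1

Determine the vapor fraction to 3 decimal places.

Raoult's law: Kᵢ = Pᵢˢᵃᵗ/P = Pᵢˢᵃᵗ/63.2.
  K_1 = 155.2/63.2 = 2.45570, K_2 = 40.1/63.2 = 0.63449
Material balance + equilibrium reduce to Σ zᵢ(Kᵢ−1)/(1+ψ(Kᵢ−1)) = 0.
g(0) = ΣzᵢKᵢ − 1 = 0.263 and g(1) = 1 − Σzᵢ/Kᵢ = -0.173, so a root lies in (0, 1).
Binary case is linear: z₁(K₁−1)(1+ψ(K₂−1)) + z₂(K₂−1)(1+ψ(K₁−1)) = 0
⇒ ψ = [z₁(K₁−1)+z₂(K₂−1)] / [−(K₁−1)(K₂−1)] = 0.2628/0.5321 = 0.494

ψ = 0.494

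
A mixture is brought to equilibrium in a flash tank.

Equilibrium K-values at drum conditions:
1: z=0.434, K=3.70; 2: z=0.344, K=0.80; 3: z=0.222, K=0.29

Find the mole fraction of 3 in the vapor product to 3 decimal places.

y_3 = 0.131

Material balance + equilibrium reduce to Σ zᵢ(Kᵢ−1)/(1+β(Kᵢ−1)) = 0.
Check two-phase: ΣzᵢKᵢ = 1.945 > 1 and Σzᵢ/Kᵢ = 1.313 > 1, so g(0) = 0.945 > 0 and g(1) = -0.313 < 0.
Newton–Raphson from β = 0.5:
  β = 0.500: g = 0.1778, g' = -0.859 → β = 0.707
  β = 0.707: g = 0.0062, g' = -0.844 → β = 0.714
Converged at β = 0.714.
Compositions from xᵢ = zᵢ/(1+β(Kᵢ−1)), yᵢ = Kᵢxᵢ:
  1: x = 0.148, y = 0.548
  2: x = 0.401, y = 0.321
  3: x = 0.450, y = 0.131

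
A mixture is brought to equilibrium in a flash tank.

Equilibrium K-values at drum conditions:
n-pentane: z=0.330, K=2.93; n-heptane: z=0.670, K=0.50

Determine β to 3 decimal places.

Rachford–Rice: g(β) = Σ zᵢ(Kᵢ−1)/(1+β(Kᵢ−1)) = 0.
Check two-phase: ΣzᵢKᵢ = 1.302 > 1 and Σzᵢ/Kᵢ = 1.453 > 1, so g(0) = 0.302 > 0 and g(1) = -0.453 < 0.
Binary case is linear: z₁(K₁−1)(1+β(K₂−1)) + z₂(K₂−1)(1+β(K₁−1)) = 0
⇒ β = [z₁(K₁−1)+z₂(K₂−1)] / [−(K₁−1)(K₂−1)] = 0.3019/0.9650 = 0.313

β = 0.313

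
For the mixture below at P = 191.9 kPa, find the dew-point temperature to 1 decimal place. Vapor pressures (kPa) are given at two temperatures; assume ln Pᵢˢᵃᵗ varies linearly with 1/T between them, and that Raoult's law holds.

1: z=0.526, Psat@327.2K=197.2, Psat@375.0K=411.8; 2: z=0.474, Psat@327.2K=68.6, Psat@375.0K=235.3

Dew-point temperature: Σzᵢ·P/Pᵢˢᵃᵗ(T) = 1. Interpolate ln Pᵢˢᵃᵗ = aᵢ + bᵢ/T.
  T = 327.2 K: ΣzᵢP/Pᵢˢᵃᵗ = 1.8378
  T = 375.0 K: ΣzᵢP/Pᵢˢᵃᵗ = 0.6317
  T = 351.1 K: ΣzᵢP/Pᵢˢᵃᵗ = 1.0320
  T = 363.1 K: ΣzᵢP/Pᵢˢᵃᵗ = 0.7988
  T = 357.1 K: ΣzᵢP/Pᵢˢᵃᵗ = 0.9056
  T = 354.1 K: ΣzᵢP/Pᵢˢᵃᵗ = 0.9661
  T = 352.6 K: ΣzᵢP/Pᵢˢᵃᵗ = 0.9983
Interpolating between 351.1 K and 352.6 K gives T ≈ 352.5 K.

T = 352.5 K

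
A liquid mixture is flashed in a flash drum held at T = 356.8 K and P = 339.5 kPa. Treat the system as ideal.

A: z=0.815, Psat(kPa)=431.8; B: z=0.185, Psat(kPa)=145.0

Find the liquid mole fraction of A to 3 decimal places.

Raoult's law: Kᵢ = Pᵢˢᵃᵗ/P = Pᵢˢᵃᵗ/339.5.
  K_A = 431.8/339.5 = 1.27187, K_B = 145.0/339.5 = 0.42710
Material balance + equilibrium reduce to Σ zᵢ(Kᵢ−1)/(1+V/F(Kᵢ−1)) = 0.
Check two-phase: ΣzᵢKᵢ = 1.116 > 1 and Σzᵢ/Kᵢ = 1.074 > 1, so g(0) = 0.116 > 0 and g(1) = -0.074 < 0.
Binary case is linear: z₁(K₁−1)(1+V/F(K₂−1)) + z₂(K₂−1)(1+V/F(K₁−1)) = 0
⇒ V/F = [z₁(K₁−1)+z₂(K₂−1)] / [−(K₁−1)(K₂−1)] = 0.1156/0.1558 = 0.742
Compositions from xᵢ = zᵢ/(1+V/F(Kᵢ−1)), yᵢ = Kᵢxᵢ:
  A: x = 0.678, y = 0.863
  B: x = 0.322, y = 0.137

x_A = 0.678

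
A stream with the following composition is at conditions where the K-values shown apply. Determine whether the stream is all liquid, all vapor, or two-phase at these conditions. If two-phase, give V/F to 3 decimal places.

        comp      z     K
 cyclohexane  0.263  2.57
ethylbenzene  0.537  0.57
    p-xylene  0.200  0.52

ΣzᵢKᵢ = 1.086; Σzᵢ/Kᵢ = 1.429.
Both exceed 1, so a two-phase solution exists.
Material balance + equilibrium reduce to Σ zᵢ(Kᵢ−1)/(1+ψ(Kᵢ−1)) = 0.
Newton–Raphson from ψ = 0.5:
  ψ = 0.500: g = -0.1891, g' = -0.444 → ψ = 0.074
  ψ = 0.074: g = 0.0317, g' = -0.675 → ψ = 0.121
  ψ = 0.121: g = 0.0013, g' = -0.620 → ψ = 0.123
Converged at ψ = 0.123.

two-phase, V/F = 0.123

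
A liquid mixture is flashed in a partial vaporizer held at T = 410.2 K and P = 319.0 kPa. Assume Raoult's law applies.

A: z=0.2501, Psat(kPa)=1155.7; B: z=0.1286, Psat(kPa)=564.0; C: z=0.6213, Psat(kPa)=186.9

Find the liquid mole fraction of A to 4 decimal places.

Raoult's law: Kᵢ = Pᵢˢᵃᵗ/P = Pᵢˢᵃᵗ/319.0.
  K_A = 1155.7/319.0 = 3.622884, K_B = 564.0/319.0 = 1.768025, K_C = 186.9/319.0 = 0.585893
Material balance + equilibrium reduce to Σ zᵢ(Kᵢ−1)/(1+ψ(Kᵢ−1)) = 0.
Feasibility: ΣzᵢKᵢ = 1.4975, Σzᵢ/Kᵢ = 1.2022 — both > 1, two phases present.
Iterate (Newton) starting at ψ = 0.4:
  ψ = 0.4000: g = 0.08732, g' = -0.6072 → ψ = 0.5438
  ψ = 0.5438: g = 0.00797, g' = -0.5075 → ψ = 0.5595
  ψ = 0.5595: g = 0.00006, g' = -0.5002 → ψ = 0.5596
Converged at ψ = 0.5596.
Compositions from xᵢ = zᵢ/(1+ψ(Kᵢ−1)), yᵢ = Kᵢxᵢ:
  A: x = 0.1013, y = 0.3672
  B: x = 0.0899, y = 0.1590
  C: x = 0.8087, y = 0.4738

x_A = 0.1013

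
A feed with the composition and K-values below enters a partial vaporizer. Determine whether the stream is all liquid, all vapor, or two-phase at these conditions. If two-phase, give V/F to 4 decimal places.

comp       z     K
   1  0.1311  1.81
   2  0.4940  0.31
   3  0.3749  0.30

all liquid

ΣzᵢKᵢ = 0.5029; Σzᵢ/Kᵢ = 2.9156.
Since ΣzᵢKᵢ < 1 the mixture is below its bubble point — single liquid phase.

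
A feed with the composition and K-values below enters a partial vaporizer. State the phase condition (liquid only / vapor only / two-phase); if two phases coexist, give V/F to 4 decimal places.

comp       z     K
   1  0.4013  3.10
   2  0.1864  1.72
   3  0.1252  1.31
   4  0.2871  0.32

ΣzᵢKᵢ = 1.8205; Σzᵢ/Kᵢ = 1.2306.
Both exceed 1, so a two-phase solution exists.
Rachford–Rice: g(ψ) = Σ zᵢ(Kᵢ−1)/(1+ψ(Kᵢ−1)) = 0.
Iterate (Newton) starting at ψ = 0.7:
  ψ = 0.7000: g = 0.08974, g' = -0.8244 → ψ = 0.8089
  ψ = 0.8089: g = -0.00573, g' = -0.9449 → ψ = 0.8028
Converged at ψ = 0.8028.

two-phase, V/F = 0.8028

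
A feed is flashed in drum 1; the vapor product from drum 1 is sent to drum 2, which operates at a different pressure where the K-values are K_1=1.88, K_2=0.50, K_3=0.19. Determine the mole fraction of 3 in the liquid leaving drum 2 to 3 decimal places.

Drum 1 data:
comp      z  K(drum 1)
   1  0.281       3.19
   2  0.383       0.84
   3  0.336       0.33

Drum 1:
Rachford–Rice: g(ψ₁) = Σ zᵢ(Kᵢ−1)/(1+ψ₁(Kᵢ−1)) = 0.
Check two-phase: ΣzᵢKᵢ = 1.329 > 1 and Σzᵢ/Kᵢ = 1.562 > 1, so g(0) = 0.329 > 0 and g(1) = -0.562 < 0.
Newton iteration, ψ₁⁰ = 0.5:
  ψ₁ = 0.500: g = -0.1114, g' = -0.660 → ψ₁ = 0.331
  ψ₁ = 0.331: g = 0.0027, g' = -0.713 → ψ₁ = 0.335
Converged at ψ₁ = 0.335.
Drum-1 compositions:
  1: x = 0.162, y = 0.517
  2: x = 0.405, y = 0.340
  3: x = 0.433, y = 0.143
Drum-2 feed = drum-1 vapor: z₂ = (0.5171, 0.3399, 0.1430).
Drum 2:
Newton–Raphson from ψ₂ = 0.5:
  ψ₂ = 0.500: g = -0.1052, g' = -0.609 → ψ₂ = 0.327
  ψ₂ = 0.327: g = -0.0075, g' = -0.537 → ψ₂ = 0.313
Converged at ψ₂ = 0.313.
  1: x = 0.405, y = 0.762
  2: x = 0.403, y = 0.202
  3: x = 0.192, y = 0.036

x_3 (drum 2) = 0.192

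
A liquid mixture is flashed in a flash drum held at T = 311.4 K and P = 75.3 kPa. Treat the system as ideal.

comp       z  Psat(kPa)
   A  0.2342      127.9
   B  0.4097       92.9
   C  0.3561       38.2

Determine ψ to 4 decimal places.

ψ = 0.3862

Raoult's law: Kᵢ = Pᵢˢᵃᵗ/P = Pᵢˢᵃᵗ/75.3.
  K_A = 127.9/75.3 = 1.698539, K_B = 92.9/75.3 = 1.233732, K_C = 38.2/75.3 = 0.507304
Material balance + equilibrium reduce to Σ zᵢ(Kᵢ−1)/(1+ψ(Kᵢ−1)) = 0.
Feasibility: ΣzᵢKᵢ = 1.0839, Σzᵢ/Kᵢ = 1.1719 — both > 1, two phases present.
Newton–Raphson from ψ = 0.5:
  ψ = 0.5000: g = -0.02581, g' = -0.2329 → ψ = 0.3892
  ψ = 0.3892: g = -0.00067, g' = -0.2218 → ψ = 0.3862
Converged at ψ = 0.3862.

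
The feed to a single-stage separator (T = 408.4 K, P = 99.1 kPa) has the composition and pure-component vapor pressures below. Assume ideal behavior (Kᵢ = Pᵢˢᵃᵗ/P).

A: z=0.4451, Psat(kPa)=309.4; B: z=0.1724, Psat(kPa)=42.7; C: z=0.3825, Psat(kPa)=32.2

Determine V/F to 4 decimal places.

V/F = 0.4301

Raoult's law: Kᵢ = Pᵢˢᵃᵗ/P = Pᵢˢᵃᵗ/99.1.
  K_A = 309.4/99.1 = 3.122099, K_B = 42.7/99.1 = 0.430878, K_C = 32.2/99.1 = 0.324924
Rachford–Rice: g(V/F) = Σ zᵢ(Kᵢ−1)/(1+V/F(Kᵢ−1)) = 0.
g(0) = ΣzᵢKᵢ − 1 = 0.5882 and g(1) = 1 − Σzᵢ/Kᵢ = -0.7199, so a root lies in (0, 1).
Newton iteration, V/F⁰ = 0.49:
  V/F = 0.4900: g = -0.05886, g' = -0.9783 → V/F = 0.4298
  V/F = 0.4298: g = 0.00030, g' = -0.9920 → V/F = 0.4301
Converged at V/F = 0.4301.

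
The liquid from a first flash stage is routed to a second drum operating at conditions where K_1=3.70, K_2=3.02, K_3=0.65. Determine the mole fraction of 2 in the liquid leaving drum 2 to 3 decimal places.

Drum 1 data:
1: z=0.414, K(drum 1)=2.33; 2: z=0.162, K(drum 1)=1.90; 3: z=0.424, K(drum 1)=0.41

x_2 (drum 2) = 0.044

Drum 1:
Iterate (Newton) starting at ψ₁ = 0.5:
  ψ₁ = 0.500: g = 0.0764, g' = -0.624 → ψ₁ = 0.623
  ψ₁ = 0.623: g = -0.0007, g' = -0.642 → ψ₁ = 0.621
Converged at ψ₁ = 0.621.
Drum-1 compositions:
  1: x = 0.227, y = 0.528
  2: x = 0.104, y = 0.197
  3: x = 0.669, y = 0.274
Drum-2 feed = drum-1 liquid: z₂ = (0.2267, 0.1039, 0.6694).
Drum 2:
Iterate (Newton) starting at ψ₂ = 0.5:
  ψ₂ = 0.500: g = 0.0808, g' = -0.525 → ψ₂ = 0.654
  ψ₂ = 0.654: g = 0.0078, g' = -0.433 → ψ₂ = 0.672
Converged at ψ₂ = 0.672.
  1: x = 0.081, y = 0.298
  2: x = 0.044, y = 0.133
  3: x = 0.875, y = 0.569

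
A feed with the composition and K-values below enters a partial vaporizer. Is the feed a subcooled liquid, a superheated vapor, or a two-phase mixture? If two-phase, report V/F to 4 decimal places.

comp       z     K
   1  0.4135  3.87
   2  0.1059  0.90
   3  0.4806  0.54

two-phase, V/F = 0.7978

ΣzᵢKᵢ = 1.9551; Σzᵢ/Kᵢ = 1.1145.
Both exceed 1, so a two-phase solution exists.
Material balance + equilibrium reduce to Σ zᵢ(Kᵢ−1)/(1+ψ(Kᵢ−1)) = 0.
Newton iteration, ψ⁰ = 0.49:
  ψ = 0.4900: g = 0.19664, g' = -0.7589 → ψ = 0.7491
  ψ = 0.7491: g = 0.02799, g' = -0.5812 → ψ = 0.7973
  ψ = 0.7973: g = 0.00030, g' = -0.5699 → ψ = 0.7978
Converged at ψ = 0.7978.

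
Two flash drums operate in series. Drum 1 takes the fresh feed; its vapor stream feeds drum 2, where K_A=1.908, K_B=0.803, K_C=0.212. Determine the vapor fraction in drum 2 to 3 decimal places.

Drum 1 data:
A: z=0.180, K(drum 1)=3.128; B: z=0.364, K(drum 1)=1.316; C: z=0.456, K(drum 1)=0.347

V/F (drum 2) = 0.235

Drum 1:
Material balance + equilibrium reduce to Σ zᵢ(Kᵢ−1)/(1+ψ₁(Kᵢ−1)) = 0.
Feasibility: ΣzᵢKᵢ = 1.200, Σzᵢ/Kᵢ = 1.648 — both > 1, two phases present.
Newton–Raphson from ψ₁ = 0.5:
  ψ₁ = 0.500: g = -0.1572, g' = -0.647 → ψ₁ = 0.257
  ψ₁ = 0.257: g = -0.0039, g' = -0.652 → ψ₁ = 0.251
Converged at ψ₁ = 0.251.
Drum-1 compositions:
  A: x = 0.117, y = 0.367
  B: x = 0.337, y = 0.444
  C: x = 0.545, y = 0.189
Drum-2 feed = drum-1 vapor: z₂ = (0.3669, 0.4438, 0.1893).
Drum 2:
Rachford–Rice: g(ψ₂) = Σ zᵢ(Kᵢ−1)/(1+ψ₂(Kᵢ−1)) = 0.
Check two-phase: ΣzᵢKᵢ = 1.097 > 1 and Σzᵢ/Kᵢ = 1.638 > 1, so g(0) = 0.097 > 0 and g(1) = -0.638 < 0.
Newton iteration, ψ₂⁰ = 0.5:
  ψ₂ = 0.500: g = -0.1140, g' = -0.484 → ψ₂ = 0.265
  ψ₂ = 0.265: g = -0.0121, g' = -0.403 → ψ₂ = 0.235
Converged at ψ₂ = 0.235.
  A: x = 0.302, y = 0.577
  B: x = 0.465, y = 0.374
  C: x = 0.232, y = 0.049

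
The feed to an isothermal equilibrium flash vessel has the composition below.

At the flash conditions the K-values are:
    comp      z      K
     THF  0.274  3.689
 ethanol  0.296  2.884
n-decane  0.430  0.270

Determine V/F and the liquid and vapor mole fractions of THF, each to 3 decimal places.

V/F = 0.588, x_THF = 0.106, y_THF = 0.392

Material balance + equilibrium reduce to Σ zᵢ(Kᵢ−1)/(1+V/F(Kᵢ−1)) = 0.
g(0) = ΣzᵢKᵢ − 1 = 0.981 and g(1) = 1 − Σzᵢ/Kᵢ = -0.770, so a root lies in (0, 1).
Newton iteration, V/F⁰ = 0.5:
  V/F = 0.500: g = 0.1071, g' = -1.207 → V/F = 0.589
  V/F = 0.589: g = -0.0008, g' = -1.238 → V/F = 0.588
Converged at V/F = 0.588.
Compositions from xᵢ = zᵢ/(1+V/F(Kᵢ−1)), yᵢ = Kᵢxᵢ:
  THF: x = 0.106, y = 0.392
  ethanol: x = 0.140, y = 0.405
  n-decane: x = 0.753, y = 0.203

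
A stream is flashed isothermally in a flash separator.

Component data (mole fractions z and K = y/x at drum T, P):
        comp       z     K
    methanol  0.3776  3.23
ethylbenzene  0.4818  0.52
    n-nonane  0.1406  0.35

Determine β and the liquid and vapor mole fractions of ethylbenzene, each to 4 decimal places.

Newton–Raphson from β = 0.47:
  β = 0.4700: g = -0.01909, g' = -0.7559 → β = 0.4447
  β = 0.4447: g = 0.00018, g' = -0.7703 → β = 0.4450
Converged at β = 0.4450.
Compositions from xᵢ = zᵢ/(1+β(Kᵢ−1)), yᵢ = Kᵢxᵢ:
  methanol: x = 0.1895, y = 0.6122
  ethylbenzene: x = 0.6127, y = 0.3186
  n-nonane: x = 0.1978, y = 0.0692

β = 0.4450, x_ethylbenzene = 0.6127, y_ethylbenzene = 0.3186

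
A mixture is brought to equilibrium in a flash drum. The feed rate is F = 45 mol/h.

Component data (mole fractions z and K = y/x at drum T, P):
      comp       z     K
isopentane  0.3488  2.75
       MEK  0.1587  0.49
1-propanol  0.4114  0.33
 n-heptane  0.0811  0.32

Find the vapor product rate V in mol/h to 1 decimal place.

Rachford–Rice: g(V/F) = Σ zᵢ(Kᵢ−1)/(1+V/F(Kᵢ−1)) = 0.
Check two-phase: ΣzᵢKᵢ = 1.1987 > 1 and Σzᵢ/Kᵢ = 1.9508 > 1, so g(0) = 0.1987 > 0 and g(1) = -0.9508 < 0.
Newton–Raphson from V/F = 0.5:
  V/F = 0.5000: g = -0.28114, g' = -0.8819 → V/F = 0.1812
  V/F = 0.1812: g = -0.00237, g' = -0.9539 → V/F = 0.1787
Converged at V/F = 0.1787.
Then V = V/F·F = 0.1787·45 = 8.0 mol/h and L = F − V = 37.0 mol/h.

V = 8.0 mol/h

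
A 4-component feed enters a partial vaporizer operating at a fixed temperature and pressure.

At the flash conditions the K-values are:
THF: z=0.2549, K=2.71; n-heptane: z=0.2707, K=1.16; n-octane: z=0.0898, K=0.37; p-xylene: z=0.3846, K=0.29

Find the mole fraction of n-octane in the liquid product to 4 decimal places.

x_n-octane = 0.1011

Let β = V/F and solve Σ zᵢ(Kᵢ−1)/(1+β(Kᵢ−1)) = 0.
g(0) = ΣzᵢKᵢ − 1 = 0.1496 and g(1) = 1 − Σzᵢ/Kᵢ = -0.8963, so a root lies in (0, 1).
Newton iteration, β⁰ = 0.5:
  β = 0.5000: g = -0.23087, g' = -0.7645 → β = 0.1980
  β = 0.1980: g = -0.01478, g' = -0.7315 → β = 0.1778
  β = 0.1778: g = 0.00012, g' = -0.7440 → β = 0.1780
Converged at β = 0.1780.
Compositions from xᵢ = zᵢ/(1+β(Kᵢ−1)), yᵢ = Kᵢxᵢ:
  THF: x = 0.1954, y = 0.5296
  n-heptane: x = 0.2632, y = 0.3053
  n-octane: x = 0.1011, y = 0.0374
  p-xylene: x = 0.4402, y = 0.1277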